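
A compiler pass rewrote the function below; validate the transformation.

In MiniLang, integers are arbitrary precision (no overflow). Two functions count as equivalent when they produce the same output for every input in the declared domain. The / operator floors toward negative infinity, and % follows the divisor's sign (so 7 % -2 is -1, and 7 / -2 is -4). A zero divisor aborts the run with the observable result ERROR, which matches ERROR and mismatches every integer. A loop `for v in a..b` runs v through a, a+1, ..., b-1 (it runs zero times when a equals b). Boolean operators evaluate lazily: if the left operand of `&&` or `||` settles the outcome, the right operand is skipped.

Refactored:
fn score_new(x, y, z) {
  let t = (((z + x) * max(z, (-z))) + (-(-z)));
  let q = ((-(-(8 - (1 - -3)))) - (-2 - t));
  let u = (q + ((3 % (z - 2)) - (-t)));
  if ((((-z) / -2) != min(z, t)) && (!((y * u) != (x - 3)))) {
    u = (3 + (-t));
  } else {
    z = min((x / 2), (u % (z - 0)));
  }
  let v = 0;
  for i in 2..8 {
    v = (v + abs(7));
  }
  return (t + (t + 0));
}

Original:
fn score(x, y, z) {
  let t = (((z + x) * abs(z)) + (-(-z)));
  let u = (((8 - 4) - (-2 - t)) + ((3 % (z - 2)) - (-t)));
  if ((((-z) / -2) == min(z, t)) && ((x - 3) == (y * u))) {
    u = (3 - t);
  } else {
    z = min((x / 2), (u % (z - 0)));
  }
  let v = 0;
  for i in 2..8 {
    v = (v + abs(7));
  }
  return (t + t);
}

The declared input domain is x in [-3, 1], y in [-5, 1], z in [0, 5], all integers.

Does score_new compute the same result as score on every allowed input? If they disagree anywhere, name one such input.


Try x=-2, y=-1, z=0.
score: t=0, then u=5, then ((((-z) / -2) == min(z, t)) && ((x - 3) == (y * u))) is true, then u=3, then v=0, then (i=2), then v=7, then (i=3), then v=14, then (i=4), then v=21, then (i=5), then v=28, then (i=6), then v=35, then (i=7), then v=42, then returns 0
score_new: t=0, then q=6, then u=5, then ((((-z) / -2) != min(z, t)) && (!((y * u) != (x - 3)))) is false, then a zero divisor aborts: ERROR
0 and ERROR differ, so these are not the same function on this domain.
verdict: not equivalent; witness: x=-2, y=-1, z=0


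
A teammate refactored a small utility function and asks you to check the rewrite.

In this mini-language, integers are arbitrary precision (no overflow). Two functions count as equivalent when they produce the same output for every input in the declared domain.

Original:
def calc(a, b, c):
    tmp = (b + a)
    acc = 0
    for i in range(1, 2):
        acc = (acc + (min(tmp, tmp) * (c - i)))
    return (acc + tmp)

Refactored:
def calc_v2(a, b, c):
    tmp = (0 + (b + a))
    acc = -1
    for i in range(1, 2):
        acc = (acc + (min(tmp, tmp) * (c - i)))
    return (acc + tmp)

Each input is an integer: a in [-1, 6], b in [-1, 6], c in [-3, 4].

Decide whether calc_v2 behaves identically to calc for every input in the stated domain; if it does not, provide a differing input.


On input a=-1, b=-1, c=-3, calc returns 6 while calc_v2 returns 5.
verdict: not equivalent; witness: a=-1, b=-1, c=-3


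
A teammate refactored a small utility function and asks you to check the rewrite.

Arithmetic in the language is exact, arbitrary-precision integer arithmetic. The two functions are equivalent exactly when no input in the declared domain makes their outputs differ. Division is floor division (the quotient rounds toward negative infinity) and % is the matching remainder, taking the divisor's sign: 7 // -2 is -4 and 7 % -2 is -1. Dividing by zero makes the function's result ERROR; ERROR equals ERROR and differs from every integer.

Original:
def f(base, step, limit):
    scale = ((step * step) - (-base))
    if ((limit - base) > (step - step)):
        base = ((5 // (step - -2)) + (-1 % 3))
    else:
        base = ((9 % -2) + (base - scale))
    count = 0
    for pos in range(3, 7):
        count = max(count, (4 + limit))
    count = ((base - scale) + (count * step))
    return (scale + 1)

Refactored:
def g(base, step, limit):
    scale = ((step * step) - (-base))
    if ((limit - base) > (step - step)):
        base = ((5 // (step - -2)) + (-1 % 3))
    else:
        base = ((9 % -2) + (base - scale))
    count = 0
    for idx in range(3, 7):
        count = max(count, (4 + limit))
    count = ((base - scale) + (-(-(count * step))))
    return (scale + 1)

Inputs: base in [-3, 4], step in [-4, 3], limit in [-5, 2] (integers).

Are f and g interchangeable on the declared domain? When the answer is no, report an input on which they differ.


Behavior is preserved: although local variable names differ, the outputs never diverge.
Spot check at base=-3, step=2, limit=0 — f: scale becomes 1; next ((limit - base) > (step - step)) evaluates to true; next base becomes 3; next count becomes 0; next at pos=3:; next count becomes 4; next at pos=4:; next count becomes 4; next at pos=5:; next count becomes 4; next at pos=6:; next count becomes 4; next count becomes 10; next final value 2. g: scale becomes 1; next ((limit - base) > (step - step)) evaluates to true; next base becomes 3; next count becomes 0; next at idx=3:; next count becomes 4; next at idx=4:; next count becomes 4; next at idx=5:; next count becomes 4; next at idx=6:; next count becomes 4; next count becomes 10; next final value 2. Both give 2.
Every one of the 512 inputs gives matching results.
verdict: equivalent


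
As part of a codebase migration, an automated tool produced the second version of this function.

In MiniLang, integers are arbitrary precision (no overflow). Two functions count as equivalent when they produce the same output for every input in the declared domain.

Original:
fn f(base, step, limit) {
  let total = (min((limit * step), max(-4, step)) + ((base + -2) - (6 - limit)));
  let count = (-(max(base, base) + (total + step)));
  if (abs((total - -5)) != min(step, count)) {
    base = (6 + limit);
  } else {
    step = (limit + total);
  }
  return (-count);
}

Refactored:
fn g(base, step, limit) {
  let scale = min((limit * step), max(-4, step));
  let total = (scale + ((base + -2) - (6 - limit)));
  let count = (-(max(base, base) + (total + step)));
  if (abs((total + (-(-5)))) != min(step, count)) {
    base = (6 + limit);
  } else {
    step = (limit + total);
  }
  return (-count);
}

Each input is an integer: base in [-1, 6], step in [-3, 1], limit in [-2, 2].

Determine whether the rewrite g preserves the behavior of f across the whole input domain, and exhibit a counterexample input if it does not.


The two versions differ — the changes include arithmetic usage differs, statement counts differ, local variable names differ.
As a probe, take base=1, step=-2, limit=-2: f runs total = -11; count = 12; (abs((total - -5)) != min(step, count)) -> true; base = 4; return -12; g runs scale = -2; total = -11; count = 12; (abs((total + (-(-5)))) != min(step, count)) -> true; base = 4; return -12; both end at -12.
An exhaustive pass over the 200 declared inputs shows identical outputs.
verdict: equivalent


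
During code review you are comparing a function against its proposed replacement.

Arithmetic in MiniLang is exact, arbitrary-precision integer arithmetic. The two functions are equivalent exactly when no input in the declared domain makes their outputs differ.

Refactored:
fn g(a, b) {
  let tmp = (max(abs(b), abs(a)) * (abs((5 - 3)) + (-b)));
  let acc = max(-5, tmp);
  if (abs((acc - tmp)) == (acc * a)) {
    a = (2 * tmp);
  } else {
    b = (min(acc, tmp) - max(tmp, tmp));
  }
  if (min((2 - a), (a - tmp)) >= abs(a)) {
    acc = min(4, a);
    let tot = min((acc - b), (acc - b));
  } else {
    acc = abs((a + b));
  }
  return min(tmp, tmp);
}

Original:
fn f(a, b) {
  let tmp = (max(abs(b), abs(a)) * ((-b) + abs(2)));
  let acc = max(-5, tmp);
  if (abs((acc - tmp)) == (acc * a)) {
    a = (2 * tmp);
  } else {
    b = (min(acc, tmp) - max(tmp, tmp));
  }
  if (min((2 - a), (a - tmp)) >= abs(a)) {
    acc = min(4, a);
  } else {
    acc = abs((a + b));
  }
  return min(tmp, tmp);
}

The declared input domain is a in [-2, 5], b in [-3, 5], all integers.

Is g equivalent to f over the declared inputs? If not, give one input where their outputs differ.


The two are interchangeable: min/max/abs usage differs; and statement counts differ; and local variable names differ; and constant usage differs; and arithmetic usage differs, and every declared input agrees.
As a probe, take a=0, b=4: f runs tmp becomes -8; next acc becomes -5; next (abs((acc - tmp)) == (acc * a)) evaluates to false; next b becomes 0; next (min((2 - a), (a - tmp)) >= abs(a)) evaluates to true; next acc becomes 0; next final value -8; g runs tmp becomes -8; next acc becomes -5; next (abs((acc - tmp)) == (acc * a)) evaluates to false; next b becomes 0; next (min((2 - a), (a - tmp)) >= abs(a)) evaluates to true; next acc becomes 0; next tot becomes 0; next final value -8; both end at -8.
Across all 72 domain points the two functions coincide.
verdict: equivalent


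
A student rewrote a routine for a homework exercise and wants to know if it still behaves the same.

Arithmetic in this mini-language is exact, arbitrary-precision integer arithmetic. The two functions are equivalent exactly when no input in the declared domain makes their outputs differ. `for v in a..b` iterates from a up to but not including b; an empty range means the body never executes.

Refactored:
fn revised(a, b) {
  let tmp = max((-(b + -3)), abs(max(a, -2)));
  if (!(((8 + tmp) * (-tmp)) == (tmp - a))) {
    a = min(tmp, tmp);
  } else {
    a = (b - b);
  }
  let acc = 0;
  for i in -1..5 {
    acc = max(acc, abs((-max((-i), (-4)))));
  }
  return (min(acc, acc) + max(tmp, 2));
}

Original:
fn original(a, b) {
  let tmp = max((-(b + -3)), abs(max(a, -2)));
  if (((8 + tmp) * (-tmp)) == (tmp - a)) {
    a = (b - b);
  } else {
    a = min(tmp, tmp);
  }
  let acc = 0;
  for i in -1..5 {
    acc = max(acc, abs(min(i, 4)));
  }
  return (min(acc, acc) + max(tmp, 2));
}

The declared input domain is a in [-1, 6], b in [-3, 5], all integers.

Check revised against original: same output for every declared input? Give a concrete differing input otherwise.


Reading the diff, among the changes: boolean connective usage differs; also min/max/abs usage differs.
As a probe, take a=2, b=1: original runs tmp := 2 | (((8 + tmp) * (-tmp)) == (tmp - a)): false | a := 2 | acc := 0 | iter i=-1: | acc := 1 | iter i=0: | acc := 1 | iter i=1: | acc := 1 | iter i=2: | acc := 2 | iter i=3: | acc := 3 | iter i=4: | acc := 4 | result 6; revised runs tmp := 2 | (!(((8 + tmp) * (-tmp)) == (tmp - a))): true | a := 2 | acc := 0 | iter i=-1: | acc := 1 | iter i=0: | acc := 1 | iter i=1: | acc := 1 | iter i=2: | acc := 2 | iter i=3: | acc := 3 | iter i=4: | acc := 4 | result 6; both end at 6.
Sweeping the whole domain (72 inputs) finds no disagreement.
verdict: equivalent


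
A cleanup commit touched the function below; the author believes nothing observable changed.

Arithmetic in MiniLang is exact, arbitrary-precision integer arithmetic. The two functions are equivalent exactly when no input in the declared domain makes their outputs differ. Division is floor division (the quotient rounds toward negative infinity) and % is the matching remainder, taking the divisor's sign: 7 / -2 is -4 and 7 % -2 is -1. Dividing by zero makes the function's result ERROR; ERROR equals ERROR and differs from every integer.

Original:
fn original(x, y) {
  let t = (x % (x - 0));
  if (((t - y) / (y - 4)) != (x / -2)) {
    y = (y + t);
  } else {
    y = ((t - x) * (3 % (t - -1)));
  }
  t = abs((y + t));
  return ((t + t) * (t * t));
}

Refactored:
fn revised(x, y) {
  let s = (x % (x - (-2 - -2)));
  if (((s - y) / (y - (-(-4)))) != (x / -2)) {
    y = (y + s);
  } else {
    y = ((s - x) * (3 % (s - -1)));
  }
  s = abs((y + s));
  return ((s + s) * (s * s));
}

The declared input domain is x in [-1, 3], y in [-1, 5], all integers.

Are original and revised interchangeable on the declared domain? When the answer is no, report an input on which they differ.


Side by side, the visible changes include: local variable names differ, constant usage differs, arithmetic usage differs.
Spot check at x=0, y=2 — original: hits division by zero so the output is ERROR. revised: hits division by zero so the output is ERROR. Both give ERROR.
An exhaustive pass over the 35 declared inputs shows identical outputs.
verdict: equivalent


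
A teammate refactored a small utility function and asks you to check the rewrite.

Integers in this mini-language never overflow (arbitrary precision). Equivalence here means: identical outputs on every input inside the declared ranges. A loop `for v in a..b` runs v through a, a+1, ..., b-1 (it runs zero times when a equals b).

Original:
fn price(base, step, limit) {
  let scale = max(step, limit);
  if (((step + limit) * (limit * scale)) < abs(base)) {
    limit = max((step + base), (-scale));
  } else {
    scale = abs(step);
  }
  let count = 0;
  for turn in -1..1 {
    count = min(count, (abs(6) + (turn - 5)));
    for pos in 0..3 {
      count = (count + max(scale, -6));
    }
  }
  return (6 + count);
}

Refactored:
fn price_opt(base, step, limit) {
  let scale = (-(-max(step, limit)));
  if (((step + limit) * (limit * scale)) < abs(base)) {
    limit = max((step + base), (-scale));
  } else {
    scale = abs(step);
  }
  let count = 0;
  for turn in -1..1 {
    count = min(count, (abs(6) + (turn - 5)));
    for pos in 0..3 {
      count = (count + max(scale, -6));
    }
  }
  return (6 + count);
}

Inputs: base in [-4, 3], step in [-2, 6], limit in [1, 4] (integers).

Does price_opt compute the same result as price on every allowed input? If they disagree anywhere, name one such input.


The two versions differ — the changes include same computation, different form.
Tracing base=0, step=2, limit=1: price: scale=2, then (((step + limit) * (limit * scale)) < abs(base)) is false, then scale=2, then count=0, then (turn=-1), then count=0, then (pos=0), then count=2, then (pos=1), then count=4, then (pos=2), then count=6, then (turn=0), then count=1, then (pos=0), then count=3, then (pos=1), then count=5, then (pos=2), then count=7, then returns 13 | price_opt: scale=2, then (((step + limit) * (limit * scale)) < abs(base)) is false, then scale=2, then count=0, then (turn=-1), then count=0, then (pos=0), then count=2, then (pos=1), then count=4, then (pos=2), then count=6, then (turn=0), then count=1, then (pos=0), then count=3, then (pos=1), then count=5, then (pos=2), then count=7, then returns 13 — matching result 13.
Sweeping the whole domain (288 inputs) finds no disagreement.
verdict: equivalent


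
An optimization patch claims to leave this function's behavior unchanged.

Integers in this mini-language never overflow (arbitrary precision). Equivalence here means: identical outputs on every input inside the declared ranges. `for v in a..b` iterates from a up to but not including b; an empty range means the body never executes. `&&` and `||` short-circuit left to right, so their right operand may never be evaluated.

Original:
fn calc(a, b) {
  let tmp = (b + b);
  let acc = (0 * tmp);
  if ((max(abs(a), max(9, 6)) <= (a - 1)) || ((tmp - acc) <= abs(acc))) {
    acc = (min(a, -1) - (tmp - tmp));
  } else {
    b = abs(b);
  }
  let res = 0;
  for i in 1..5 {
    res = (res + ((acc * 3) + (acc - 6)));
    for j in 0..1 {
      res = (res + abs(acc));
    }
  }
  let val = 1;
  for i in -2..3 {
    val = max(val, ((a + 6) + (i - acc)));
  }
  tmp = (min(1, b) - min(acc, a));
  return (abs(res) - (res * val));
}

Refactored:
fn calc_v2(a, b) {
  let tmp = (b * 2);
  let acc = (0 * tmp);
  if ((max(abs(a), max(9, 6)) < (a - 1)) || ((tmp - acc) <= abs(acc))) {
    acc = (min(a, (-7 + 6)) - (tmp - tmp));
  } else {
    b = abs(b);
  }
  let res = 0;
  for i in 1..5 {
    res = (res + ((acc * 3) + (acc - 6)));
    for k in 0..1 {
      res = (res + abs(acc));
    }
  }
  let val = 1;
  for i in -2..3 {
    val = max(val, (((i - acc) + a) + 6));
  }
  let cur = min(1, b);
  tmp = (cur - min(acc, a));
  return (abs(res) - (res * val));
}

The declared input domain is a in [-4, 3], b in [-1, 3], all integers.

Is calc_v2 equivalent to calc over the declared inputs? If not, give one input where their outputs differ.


Equivalent. Although `(max(abs(a), max(9, 6)) <= (a - 1))` became `(max(abs(a), max(9, 6)) < (a - 1))`, no input in the stated domain can expose it.
An exhaustive pass over the 40 declared inputs shows identical outputs.
One worked example (a=-4, b=0) — calc: tmp = 0; acc = 0; ((max(abs(a), max(9, 6)) <= (a - 1)) || ((tmp - acc) <= abs(acc))) -> true; acc = -4; res = 0; [i=1]; res = -22; [j=0]; res = -18; [i=2]; res = -40; [j=0]; res = -36; [i=3]; res = -58; [j=0]; res = -54; [i=4]; res = -76; [j=0]; res = -72; val = 1; [i=-2]; val = 4; [i=-1]; val = 5; [i=0]; val = 6; [i=1]; val = 7; [i=2]; val = 8; tmp = 4; return 648; calc_v2: tmp = 0; acc = 0; ((max(abs(a), max(9, 6)) < (a - 1)) || ((tmp - acc) <= abs(acc))) -> true; acc = -4; res = 0; [i=1]; res = -22; [k=0]; res = -18; [i=2]; res = -40; [k=0]; res = -36; [i=3]; res = -58; [k=0]; res = -54; [i=4]; res = -76; [k=0]; res = -72; val = 1; [i=-2]; val = 4; [i=-1]; val = 5; [i=0]; val = 6; [i=1]; val = 7; [i=2]; val = 8; cur = 0; tmp = 4; return 648; agreement on 648.
verdict: equivalent


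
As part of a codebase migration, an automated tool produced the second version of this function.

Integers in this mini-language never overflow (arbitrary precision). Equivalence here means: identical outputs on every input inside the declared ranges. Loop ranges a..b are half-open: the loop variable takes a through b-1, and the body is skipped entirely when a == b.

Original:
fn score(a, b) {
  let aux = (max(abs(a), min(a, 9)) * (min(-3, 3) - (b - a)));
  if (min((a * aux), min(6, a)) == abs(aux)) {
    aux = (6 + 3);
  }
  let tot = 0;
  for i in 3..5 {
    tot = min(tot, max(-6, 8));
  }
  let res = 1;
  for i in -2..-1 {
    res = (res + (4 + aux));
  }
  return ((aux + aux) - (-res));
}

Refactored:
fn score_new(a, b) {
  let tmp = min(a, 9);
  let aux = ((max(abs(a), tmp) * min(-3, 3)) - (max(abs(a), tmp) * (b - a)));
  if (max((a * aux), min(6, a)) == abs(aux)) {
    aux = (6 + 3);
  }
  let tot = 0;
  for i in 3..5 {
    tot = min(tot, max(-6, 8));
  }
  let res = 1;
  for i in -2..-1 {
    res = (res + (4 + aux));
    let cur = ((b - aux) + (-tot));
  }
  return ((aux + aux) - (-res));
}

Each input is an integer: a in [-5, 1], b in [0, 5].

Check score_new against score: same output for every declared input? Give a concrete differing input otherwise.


Take a=-1, b=0.
score: aux=-4, then (min((a * aux), min(6, a)) == abs(aux)) is false, then tot=0, then (i=3), then tot=0, then (i=4), then tot=0, then res=1, then (i=-2), then res=1, then returns -7
score_new: tmp=-1, then aux=-4, then (max((a * aux), min(6, a)) == abs(aux)) is true, then aux=9, then tot=0, then (i=3), then tot=0, then (i=4), then tot=0, then res=1, then (i=-2), then res=14, then cur=-9, then returns 32
-7 and 32 differ, so these are not the same function on this domain.
verdict: not equivalent; witness: a=-1, b=0


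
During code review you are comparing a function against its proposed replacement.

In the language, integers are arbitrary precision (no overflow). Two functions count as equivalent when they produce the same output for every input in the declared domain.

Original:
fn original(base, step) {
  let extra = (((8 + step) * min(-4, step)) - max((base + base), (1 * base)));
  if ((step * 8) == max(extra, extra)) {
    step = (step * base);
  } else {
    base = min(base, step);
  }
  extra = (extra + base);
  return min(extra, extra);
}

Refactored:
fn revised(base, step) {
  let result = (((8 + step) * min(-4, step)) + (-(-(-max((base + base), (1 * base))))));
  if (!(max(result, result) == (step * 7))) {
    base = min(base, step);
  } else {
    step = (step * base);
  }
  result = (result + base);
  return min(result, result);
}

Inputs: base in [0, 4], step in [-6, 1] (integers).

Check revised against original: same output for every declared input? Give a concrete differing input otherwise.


Consider the input base=2, step=-3.
original: extra becomes -24; next ((step * 8) == max(extra, extra)) evaluates to true; next step becomes -6; next extra becomes -22; next final value -22
revised: result becomes -24; next (!(max(result, result) == (step * 7))) evaluates to true; next base becomes -3; next result becomes -27; next final value -27
-22 and -27 differ, so these are not the same function on this domain.
verdict: not equivalent; witness: base=2, step=-3


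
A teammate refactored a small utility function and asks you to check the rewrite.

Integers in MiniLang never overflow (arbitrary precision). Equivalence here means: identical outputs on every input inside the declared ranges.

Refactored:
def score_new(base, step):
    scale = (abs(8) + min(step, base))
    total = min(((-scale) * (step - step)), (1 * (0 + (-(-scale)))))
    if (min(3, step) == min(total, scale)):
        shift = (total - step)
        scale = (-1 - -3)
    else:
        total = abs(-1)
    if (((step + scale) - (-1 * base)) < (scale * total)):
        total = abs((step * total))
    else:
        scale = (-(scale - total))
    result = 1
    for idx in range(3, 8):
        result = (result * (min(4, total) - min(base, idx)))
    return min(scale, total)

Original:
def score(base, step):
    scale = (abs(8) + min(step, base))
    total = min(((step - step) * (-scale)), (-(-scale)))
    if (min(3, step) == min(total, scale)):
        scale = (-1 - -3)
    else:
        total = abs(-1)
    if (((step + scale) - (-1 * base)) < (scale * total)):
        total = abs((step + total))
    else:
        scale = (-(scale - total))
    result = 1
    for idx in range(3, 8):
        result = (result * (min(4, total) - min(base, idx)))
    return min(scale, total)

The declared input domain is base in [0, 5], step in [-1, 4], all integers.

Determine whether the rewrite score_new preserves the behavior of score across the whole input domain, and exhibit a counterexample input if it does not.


Input base=0, step=-1: 0 from score versus 1 from score_new.
verdict: not equivalent; witness: base=0, step=-1


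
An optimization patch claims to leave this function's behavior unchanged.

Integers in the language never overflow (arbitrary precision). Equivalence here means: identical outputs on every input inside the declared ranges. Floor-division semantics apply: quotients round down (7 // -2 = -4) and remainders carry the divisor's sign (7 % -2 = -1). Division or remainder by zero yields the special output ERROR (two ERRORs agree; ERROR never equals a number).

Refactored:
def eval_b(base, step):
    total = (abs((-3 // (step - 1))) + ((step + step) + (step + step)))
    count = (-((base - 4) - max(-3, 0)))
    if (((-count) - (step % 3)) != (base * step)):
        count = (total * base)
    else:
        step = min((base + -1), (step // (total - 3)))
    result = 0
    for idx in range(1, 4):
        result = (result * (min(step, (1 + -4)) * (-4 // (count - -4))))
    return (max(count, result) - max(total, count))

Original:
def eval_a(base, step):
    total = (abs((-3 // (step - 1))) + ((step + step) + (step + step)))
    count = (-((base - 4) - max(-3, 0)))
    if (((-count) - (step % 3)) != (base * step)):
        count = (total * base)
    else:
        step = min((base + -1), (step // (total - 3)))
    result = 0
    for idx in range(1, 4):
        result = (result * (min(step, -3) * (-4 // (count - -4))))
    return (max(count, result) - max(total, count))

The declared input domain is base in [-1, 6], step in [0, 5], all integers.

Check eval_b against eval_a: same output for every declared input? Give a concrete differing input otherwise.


Reading the diff, among the changes: constant usage differs; and arithmetic usage differs.
As a probe, take base=3, step=1: eval_a runs division by zero -> ERROR; eval_b runs division by zero -> ERROR; both end at ERROR.
Across all 48 domain points the two functions coincide.
verdict: equivalent


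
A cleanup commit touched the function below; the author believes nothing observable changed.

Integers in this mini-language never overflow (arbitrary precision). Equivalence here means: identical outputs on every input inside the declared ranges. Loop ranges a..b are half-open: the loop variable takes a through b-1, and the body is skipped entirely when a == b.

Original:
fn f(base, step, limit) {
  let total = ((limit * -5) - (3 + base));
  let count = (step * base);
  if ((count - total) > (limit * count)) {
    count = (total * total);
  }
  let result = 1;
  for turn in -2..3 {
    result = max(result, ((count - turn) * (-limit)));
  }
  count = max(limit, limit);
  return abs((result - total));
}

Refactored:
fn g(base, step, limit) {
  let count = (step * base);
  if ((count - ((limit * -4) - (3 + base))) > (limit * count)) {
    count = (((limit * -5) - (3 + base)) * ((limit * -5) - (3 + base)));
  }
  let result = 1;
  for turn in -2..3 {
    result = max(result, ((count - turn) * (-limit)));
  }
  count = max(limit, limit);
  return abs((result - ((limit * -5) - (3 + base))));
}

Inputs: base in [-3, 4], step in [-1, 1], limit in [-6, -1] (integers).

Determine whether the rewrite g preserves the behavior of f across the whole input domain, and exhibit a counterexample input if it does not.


These are not equivalent — on base=-3, step=-1, limit=-2 the outputs split (0 vs 194).
f: total := 10 | count := 3 | ((count - total) > (limit * count)): false | result := 1 | iter turn=-2: | result := 10 | iter turn=-1: | result := 10 | iter turn=0: | result := 10 | iter turn=1: | result := 10 | iter turn=2: | result := 10 | count := -2 | result 0
g: count := 3 | ((count - ((limit * -4) - (3 + base))) > (limit * count)): true | count := 100 | result := 1 | iter turn=-2: | result := 204 | iter turn=-1: | result := 204 | iter turn=0: | result := 204 | iter turn=1: | result := 204 | iter turn=2: | result := 204 | count := -2 | result 194
verdict: not equivalent; witness: base=-3, step=-1, limit=-2


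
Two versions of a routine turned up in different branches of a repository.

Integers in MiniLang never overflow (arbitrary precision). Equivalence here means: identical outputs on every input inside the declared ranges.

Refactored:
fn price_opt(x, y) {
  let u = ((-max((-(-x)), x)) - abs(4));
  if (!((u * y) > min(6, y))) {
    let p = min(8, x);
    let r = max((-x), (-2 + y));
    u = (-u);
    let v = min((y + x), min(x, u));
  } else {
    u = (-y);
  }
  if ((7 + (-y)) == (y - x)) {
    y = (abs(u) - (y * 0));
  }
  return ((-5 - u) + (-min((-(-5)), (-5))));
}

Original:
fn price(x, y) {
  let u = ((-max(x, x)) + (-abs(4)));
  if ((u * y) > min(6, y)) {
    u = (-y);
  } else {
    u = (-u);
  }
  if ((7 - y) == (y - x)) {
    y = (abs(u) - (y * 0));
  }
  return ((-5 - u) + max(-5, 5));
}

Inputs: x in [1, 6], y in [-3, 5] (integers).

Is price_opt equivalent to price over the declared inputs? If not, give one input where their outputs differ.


The two are interchangeable: constant usage differs; and boolean connective usage differs; and min/max/abs usage differs; and local variable names differ; and arithmetic usage differs; and statement counts differ, and every declared input agrees.
Spot check at x=5, y=1 — price: u=-9, then ((u * y) > min(6, y)) is false, then u=9, then ((7 - y) == (y - x)) is false, then returns -9. price_opt: u=-9, then (!((u * y) > min(6, y))) is true, then p=5, then r=-1, then u=9, then v=5, then ((7 + (-y)) == (y - x)) is false, then returns -9. Both give -9.
Checked all 54 inputs in the declared domain: the outputs agree on every one.
verdict: equivalent


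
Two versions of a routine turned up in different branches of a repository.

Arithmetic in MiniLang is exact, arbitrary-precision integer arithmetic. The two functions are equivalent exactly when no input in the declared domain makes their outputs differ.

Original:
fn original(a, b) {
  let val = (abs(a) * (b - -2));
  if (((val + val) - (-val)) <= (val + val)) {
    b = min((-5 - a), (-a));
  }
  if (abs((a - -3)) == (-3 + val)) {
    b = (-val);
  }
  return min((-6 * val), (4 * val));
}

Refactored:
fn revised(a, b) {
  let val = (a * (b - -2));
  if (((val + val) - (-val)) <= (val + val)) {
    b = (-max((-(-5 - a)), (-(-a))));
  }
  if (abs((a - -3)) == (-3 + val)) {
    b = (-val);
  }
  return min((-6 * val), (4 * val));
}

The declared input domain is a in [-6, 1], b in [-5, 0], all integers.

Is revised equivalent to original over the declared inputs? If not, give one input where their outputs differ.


Consider the input a=-6, b=-5.
original: val=-18, then (((val + val) - (-val)) <= (val + val)) is true, then b=1, then (abs((a - -3)) == (-3 + val)) is false, then returns -72
revised: val=18, then (((val + val) - (-val)) <= (val + val)) is false, then (abs((a - -3)) == (-3 + val)) is false, then returns -108
-72 against -108: the behavior changed.
verdict: not equivalent; witness: a=-6, b=-5


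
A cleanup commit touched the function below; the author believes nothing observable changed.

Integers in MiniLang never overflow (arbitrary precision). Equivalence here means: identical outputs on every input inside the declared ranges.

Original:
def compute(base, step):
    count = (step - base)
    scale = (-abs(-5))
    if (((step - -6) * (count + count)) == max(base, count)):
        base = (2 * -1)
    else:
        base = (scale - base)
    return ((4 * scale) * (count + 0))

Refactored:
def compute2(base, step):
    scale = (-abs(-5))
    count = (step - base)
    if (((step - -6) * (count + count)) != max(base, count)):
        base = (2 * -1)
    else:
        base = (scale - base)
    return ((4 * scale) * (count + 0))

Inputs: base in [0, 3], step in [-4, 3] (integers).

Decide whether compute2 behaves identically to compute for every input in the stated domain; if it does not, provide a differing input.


Equivalent. The one real change (`(((step - -6) * (count + count)) == max(base, count))` became `(((step - -6) * (count + count)) != max(base, count))`) has no effect anywhere in the declared ranges.
Across all 32 domain points the two functions coincide.
One worked example (base=2, step=-2) — compute: count := -4 | scale := -5 | (((step - -6) * (count + count)) == max(base, count)): false | base := -7 | result 80; compute2: scale := -5 | count := -4 | (((step - -6) * (count + count)) != max(base, count)): true | base := -2 | result 80; agreement on 80.
verdict: equivalent


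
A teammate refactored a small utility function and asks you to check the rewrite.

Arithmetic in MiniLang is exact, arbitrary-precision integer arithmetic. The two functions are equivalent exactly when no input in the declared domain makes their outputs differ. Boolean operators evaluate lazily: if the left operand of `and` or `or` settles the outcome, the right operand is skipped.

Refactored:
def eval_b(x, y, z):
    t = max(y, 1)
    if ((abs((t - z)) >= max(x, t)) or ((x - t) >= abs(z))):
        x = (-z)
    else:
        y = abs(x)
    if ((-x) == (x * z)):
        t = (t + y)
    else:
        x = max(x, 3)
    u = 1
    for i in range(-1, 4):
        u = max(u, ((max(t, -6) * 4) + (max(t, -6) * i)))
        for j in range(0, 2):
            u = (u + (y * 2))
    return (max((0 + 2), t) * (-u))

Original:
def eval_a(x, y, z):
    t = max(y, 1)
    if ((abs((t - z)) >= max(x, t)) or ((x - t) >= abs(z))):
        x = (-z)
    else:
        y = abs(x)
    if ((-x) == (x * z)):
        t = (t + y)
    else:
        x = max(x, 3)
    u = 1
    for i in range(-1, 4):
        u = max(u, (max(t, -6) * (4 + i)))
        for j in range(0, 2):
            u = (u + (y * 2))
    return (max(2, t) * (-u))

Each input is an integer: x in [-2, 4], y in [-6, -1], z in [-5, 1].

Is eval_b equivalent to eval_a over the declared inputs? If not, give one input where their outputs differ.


Reading the diff, among the changes: min/max/abs usage differs; also arithmetic usage differs; also constant usage differs.
Spot check at x=-2, y=-3, z=-4 — eval_a: t := 1 | ((abs((t - z)) >= max(x, t)) or ((x - t) >= abs(z))): true | x := 4 | ((-x) == (x * z)): false | x := 4 | u := 1 | iter i=-1: | u := 3 | iter j=0: | u := -3 | iter j=1: | u := -9 | iter i=0: | u := 4 | iter j=0: | u := -2 | iter j=1: | u := -8 | iter i=1: | u := 5 | iter j=0: | u := -1 | iter j=1: | u := -7 | iter i=2: | u := 6 | iter j=0: | u := 0 | iter j=1: | u := -6 | iter i=3: | u := 7 | iter j=0: | u := 1 | iter j=1: | u := -5 | result 10. eval_b: t := 1 | ((abs((t - z)) >= max(x, t)) or ((x - t) >= abs(z))): true | x := 4 | ((-x) == (x * z)): false | x := 4 | u := 1 | iter i=-1: | u := 3 | iter j=0: | u := -3 | iter j=1: | u := -9 | iter i=0: | u := 4 | iter j=0: | u := -2 | iter j=1: | u := -8 | iter i=1: | u := 5 | iter j=0: | u := -1 | iter j=1: | u := -7 | iter i=2: | u := 6 | iter j=0: | u := 0 | iter j=1: | u := -6 | iter i=3: | u := 7 | iter j=0: | u := 1 | iter j=1: | u := -5 | result 10. Both give 10.
Across all 294 domain points the two functions coincide.
verdict: equivalent


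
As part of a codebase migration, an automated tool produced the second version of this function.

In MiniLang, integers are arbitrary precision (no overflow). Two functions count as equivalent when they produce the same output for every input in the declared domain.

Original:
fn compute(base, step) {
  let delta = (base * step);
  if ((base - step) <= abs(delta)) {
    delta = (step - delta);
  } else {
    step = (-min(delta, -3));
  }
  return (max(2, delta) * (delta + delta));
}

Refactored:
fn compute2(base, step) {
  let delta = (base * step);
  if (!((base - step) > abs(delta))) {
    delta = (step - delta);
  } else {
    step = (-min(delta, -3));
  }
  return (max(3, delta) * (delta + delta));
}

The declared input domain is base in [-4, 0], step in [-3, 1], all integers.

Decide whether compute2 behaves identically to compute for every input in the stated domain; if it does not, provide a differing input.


These are not equivalent — on base=-4, step=-3 the outputs split (-60 vs -90).
compute: delta becomes 12; next ((base - step) <= abs(delta)) evaluates to true; next delta becomes -15; next final value -60
compute2: delta becomes 12; next (!((base - step) > abs(delta))) evaluates to true; next delta becomes -15; next final value -90
verdict: not equivalent; witness: base=-4, step=-3


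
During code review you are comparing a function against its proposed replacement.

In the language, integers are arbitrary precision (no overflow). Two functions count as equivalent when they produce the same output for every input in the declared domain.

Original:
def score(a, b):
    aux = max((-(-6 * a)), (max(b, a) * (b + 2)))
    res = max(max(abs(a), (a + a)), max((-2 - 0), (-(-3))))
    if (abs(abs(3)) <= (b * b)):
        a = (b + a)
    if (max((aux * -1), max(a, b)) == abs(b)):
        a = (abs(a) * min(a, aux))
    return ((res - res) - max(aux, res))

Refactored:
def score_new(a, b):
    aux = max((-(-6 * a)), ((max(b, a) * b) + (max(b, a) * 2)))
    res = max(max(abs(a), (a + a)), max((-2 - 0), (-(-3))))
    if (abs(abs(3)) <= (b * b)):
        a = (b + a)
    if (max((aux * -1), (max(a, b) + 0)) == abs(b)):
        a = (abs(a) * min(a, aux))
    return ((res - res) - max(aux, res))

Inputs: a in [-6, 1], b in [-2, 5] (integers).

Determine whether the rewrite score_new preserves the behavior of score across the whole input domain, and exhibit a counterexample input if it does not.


The two versions differ — the changes include arithmetic usage differs, and min/max/abs usage differs, and constant usage differs.
As a probe, take a=-6, b=3: score runs aux=15, then res=6, then (abs(abs(3)) <= (b * b)) is true, then a=-3, then (max((aux * -1), max(a, b)) == abs(b)) is true, then a=-9, then returns -15; score_new runs aux=15, then res=6, then (abs(abs(3)) <= (b * b)) is true, then a=-3, then (max((aux * -1), (max(a, b) + 0)) == abs(b)) is true, then a=-9, then returns -15; both end at -15.
Every one of the 64 inputs gives matching results.
verdict: equivalent


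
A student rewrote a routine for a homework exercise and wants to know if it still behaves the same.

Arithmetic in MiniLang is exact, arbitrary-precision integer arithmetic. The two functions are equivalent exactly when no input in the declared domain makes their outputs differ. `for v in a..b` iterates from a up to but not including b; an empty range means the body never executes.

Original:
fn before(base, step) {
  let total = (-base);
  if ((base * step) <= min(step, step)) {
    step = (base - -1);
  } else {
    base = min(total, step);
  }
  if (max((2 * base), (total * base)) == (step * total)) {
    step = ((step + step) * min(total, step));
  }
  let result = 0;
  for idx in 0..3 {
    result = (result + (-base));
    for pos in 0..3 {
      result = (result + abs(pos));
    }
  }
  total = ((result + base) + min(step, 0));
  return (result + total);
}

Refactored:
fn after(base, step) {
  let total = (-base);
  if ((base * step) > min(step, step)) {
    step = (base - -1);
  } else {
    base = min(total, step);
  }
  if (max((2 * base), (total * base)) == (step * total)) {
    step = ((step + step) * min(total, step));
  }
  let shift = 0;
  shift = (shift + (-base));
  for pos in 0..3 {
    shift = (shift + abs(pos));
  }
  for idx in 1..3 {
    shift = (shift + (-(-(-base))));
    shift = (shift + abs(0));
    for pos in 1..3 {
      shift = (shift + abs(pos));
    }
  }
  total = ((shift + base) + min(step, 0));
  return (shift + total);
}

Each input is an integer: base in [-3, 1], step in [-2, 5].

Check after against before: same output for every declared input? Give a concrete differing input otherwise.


There is a counterexample at base=-3, step=-2: 26 on one side, 33 on the other.
before: total := 3 | ((base * step) <= min(step, step)): false | base := -2 | (max((2 * base), (total * base)) == (step * total)): false | result := 0 | iter idx=0: | result := 2 | iter pos=0: | result := 2 | iter pos=1: | result := 3 | iter pos=2: | result := 5 | iter idx=1: | result := 7 | iter pos=0: | result := 7 | iter pos=1: | result := 8 | iter pos=2: | result := 10 | iter idx=2: | result := 12 | iter pos=0: | result := 12 | iter pos=1: | result := 13 | iter pos=2: | result := 15 | total := 11 | result 26
after: total := 3 | ((base * step) > min(step, step)): true | step := -2 | (max((2 * base), (total * base)) == (step * total)): true | step := 8 | shift := 0 | shift := 3 | iter pos=0: | shift := 3 | iter pos=1: | shift := 4 | iter pos=2: | shift := 6 | iter idx=1: | shift := 9 | shift := 9 | iter pos=1: | shift := 10 | iter pos=2: | shift := 12 | iter idx=2: | shift := 15 | shift := 15 | iter pos=1: | shift := 16 | iter pos=2: | shift := 18 | total := 15 | result 33
verdict: not equivalent; witness: base=-3, step=-2


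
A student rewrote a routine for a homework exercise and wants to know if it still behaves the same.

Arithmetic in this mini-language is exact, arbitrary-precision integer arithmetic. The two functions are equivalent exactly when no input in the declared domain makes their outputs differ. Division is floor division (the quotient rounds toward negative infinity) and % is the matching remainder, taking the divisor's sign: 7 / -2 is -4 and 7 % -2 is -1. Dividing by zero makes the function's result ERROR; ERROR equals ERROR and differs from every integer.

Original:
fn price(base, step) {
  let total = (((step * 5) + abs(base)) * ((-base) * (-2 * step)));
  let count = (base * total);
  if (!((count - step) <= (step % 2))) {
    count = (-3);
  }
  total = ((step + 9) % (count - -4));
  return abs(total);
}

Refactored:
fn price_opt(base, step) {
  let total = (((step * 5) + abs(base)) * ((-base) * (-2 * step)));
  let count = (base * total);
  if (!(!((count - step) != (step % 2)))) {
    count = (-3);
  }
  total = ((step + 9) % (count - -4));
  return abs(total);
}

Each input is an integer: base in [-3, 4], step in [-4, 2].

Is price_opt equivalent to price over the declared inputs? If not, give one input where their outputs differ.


base=0, step=1 yields 2 from price but 0 from price_opt.
verdict: not equivalent; witness: base=0, step=1


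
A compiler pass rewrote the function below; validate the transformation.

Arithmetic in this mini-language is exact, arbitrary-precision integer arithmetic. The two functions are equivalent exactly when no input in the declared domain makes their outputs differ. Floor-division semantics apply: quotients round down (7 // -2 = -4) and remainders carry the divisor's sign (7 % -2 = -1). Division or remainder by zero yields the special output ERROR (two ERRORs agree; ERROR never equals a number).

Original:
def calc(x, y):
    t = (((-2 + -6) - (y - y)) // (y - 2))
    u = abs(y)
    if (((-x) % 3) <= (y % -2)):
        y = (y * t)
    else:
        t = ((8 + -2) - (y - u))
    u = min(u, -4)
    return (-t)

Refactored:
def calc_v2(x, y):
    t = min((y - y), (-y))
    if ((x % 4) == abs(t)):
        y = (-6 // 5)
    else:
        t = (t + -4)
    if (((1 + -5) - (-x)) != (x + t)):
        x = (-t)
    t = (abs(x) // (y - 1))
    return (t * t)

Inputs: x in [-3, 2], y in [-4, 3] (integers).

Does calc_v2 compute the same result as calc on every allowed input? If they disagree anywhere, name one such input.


These are not equivalent — on x=-3, y=-4 the outputs split (-1 vs 1).
calc: t=1, then u=4, then (((-x) % 3) <= (y % -2)) is true, then y=-4, then u=-4, then returns -1
calc_v2: t=0, then ((x % 4) == abs(t)) is false, then t=-4, then (((1 + -5) - (-x)) != (x + t)) is false, then t=-1, then returns 1
verdict: not equivalent; witness: x=-3, y=-4
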